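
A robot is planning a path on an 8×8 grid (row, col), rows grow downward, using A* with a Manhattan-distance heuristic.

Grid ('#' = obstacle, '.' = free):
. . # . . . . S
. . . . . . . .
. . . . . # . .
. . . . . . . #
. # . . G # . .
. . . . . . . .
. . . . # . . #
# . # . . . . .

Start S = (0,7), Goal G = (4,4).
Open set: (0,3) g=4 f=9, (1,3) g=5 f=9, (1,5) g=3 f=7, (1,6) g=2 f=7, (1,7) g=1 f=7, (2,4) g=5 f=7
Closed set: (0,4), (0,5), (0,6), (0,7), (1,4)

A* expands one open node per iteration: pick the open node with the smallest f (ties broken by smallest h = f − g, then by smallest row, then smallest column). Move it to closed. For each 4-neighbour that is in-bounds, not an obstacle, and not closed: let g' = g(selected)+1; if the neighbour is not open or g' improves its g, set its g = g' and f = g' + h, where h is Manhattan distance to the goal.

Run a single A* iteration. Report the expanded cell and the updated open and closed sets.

step 1: expand (2,4) (f=7, h=2) → closed; open now [(0,3) g=4 f=9, (1,3) g=5 f=9, (1,5) g=3 f=7, (1,6) g=2 f=7, (1,7) g=1 f=7, (2,3) g=6 f=9, (3,4) g=6 f=7]

expanded=(2,4); open=[(0,3) g=4 f=9, (1,3) g=5 f=9, (1,5) g=3 f=7, (1,6) g=2 f=7, (1,7) g=1 f=7, (2,3) g=6 f=9, (3,4) g=6 f=7]; closed=[(0,4), (0,5), (0,6), (0,7), (1,4), (2,4)]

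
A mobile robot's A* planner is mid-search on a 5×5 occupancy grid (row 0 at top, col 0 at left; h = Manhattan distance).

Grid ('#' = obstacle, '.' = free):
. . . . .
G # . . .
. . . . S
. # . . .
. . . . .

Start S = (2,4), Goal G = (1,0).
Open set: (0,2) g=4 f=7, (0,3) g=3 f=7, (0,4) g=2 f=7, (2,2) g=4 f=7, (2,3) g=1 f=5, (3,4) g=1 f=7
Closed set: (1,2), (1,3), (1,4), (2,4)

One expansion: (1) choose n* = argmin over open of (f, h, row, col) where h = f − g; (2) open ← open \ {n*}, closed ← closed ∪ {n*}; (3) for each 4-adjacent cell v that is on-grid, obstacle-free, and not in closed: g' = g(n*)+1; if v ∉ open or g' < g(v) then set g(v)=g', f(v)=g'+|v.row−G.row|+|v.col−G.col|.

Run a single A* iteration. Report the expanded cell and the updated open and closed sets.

step 1: expand (2,3) (f=5, h=4) → closed; open now [(0,2) g=4 f=7, (0,3) g=3 f=7, (0,4) g=2 f=7, (2,2) g=2 f=5, (3,3) g=2 f=7, (3,4) g=1 f=7]

expanded=(2,3); open=[(0,2) g=4 f=7, (0,3) g=3 f=7, (0,4) g=2 f=7, (2,2) g=2 f=5, (3,3) g=2 f=7, (3,4) g=1 f=7]; closed=[(1,2), (1,3), (1,4), (2,3), (2,4)]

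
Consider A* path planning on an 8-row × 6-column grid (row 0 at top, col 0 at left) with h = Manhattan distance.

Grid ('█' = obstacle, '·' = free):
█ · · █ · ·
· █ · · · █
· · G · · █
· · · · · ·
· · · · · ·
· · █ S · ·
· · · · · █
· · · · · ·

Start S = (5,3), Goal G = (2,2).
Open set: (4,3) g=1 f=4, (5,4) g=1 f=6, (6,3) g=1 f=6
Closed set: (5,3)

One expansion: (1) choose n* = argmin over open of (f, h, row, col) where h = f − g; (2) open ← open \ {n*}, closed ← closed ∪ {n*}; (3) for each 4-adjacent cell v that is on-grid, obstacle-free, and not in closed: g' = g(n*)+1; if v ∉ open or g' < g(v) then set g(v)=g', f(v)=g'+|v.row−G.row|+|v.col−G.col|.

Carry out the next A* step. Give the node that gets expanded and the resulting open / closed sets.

step 1: expand (4,3) (f=4, h=3) → closed; open now [(3,3) g=2 f=4, (4,2) g=2 f=4, (4,4) g=2 f=6, (5,4) g=1 f=6, (6,3) g=1 f=6]

expanded=(4,3); open=[(3,3) g=2 f=4, (4,2) g=2 f=4, (4,4) g=2 f=6, (5,4) g=1 f=6, (6,3) g=1 f=6]; closed=[(4,3), (5,3)]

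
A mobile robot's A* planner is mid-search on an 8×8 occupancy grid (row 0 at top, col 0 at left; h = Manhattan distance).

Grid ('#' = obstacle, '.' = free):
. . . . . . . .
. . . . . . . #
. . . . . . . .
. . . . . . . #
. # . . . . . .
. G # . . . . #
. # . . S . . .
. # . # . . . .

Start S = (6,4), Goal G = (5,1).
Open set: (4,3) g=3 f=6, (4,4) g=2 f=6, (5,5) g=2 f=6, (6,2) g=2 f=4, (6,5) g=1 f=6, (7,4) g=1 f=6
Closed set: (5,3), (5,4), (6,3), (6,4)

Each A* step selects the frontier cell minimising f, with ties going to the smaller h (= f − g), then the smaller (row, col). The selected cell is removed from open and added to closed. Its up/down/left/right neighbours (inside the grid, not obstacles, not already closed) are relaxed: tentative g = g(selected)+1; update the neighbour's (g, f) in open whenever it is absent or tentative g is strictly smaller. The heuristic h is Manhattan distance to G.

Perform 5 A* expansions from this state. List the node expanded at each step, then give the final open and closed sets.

step 1: expand (6,2) (f=4, h=2) → closed; open now [(4,3) g=3 f=6, (4,4) g=2 f=6, (5,5) g=2 f=6, (6,5) g=1 f=6, (7,2) g=3 f=6, (7,4) g=1 f=6]
step 2: expand (4,3) (f=6, h=3) → closed; open now [(3,3) g=4 f=8, (4,2) g=4 f=6, (4,4) g=2 f=6, (5,5) g=2 f=6, (6,5) g=1 f=6, (7,2) g=3 f=6, (7,4) g=1 f=6]
step 3: expand (4,2) (f=6, h=2) → closed; open now [(3,2) g=5 f=8, (3,3) g=4 f=8, (4,4) g=2 f=6, (5,5) g=2 f=6, (6,5) g=1 f=6, (7,2) g=3 f=6, (7,4) g=1 f=6]
step 4: expand (7,2) (f=6, h=3) → closed; open now [(3,2) g=5 f=8, (3,3) g=4 f=8, (4,4) g=2 f=6, (5,5) g=2 f=6, (6,5) g=1 f=6, (7,4) g=1 f=6]
step 5: expand (4,4) (f=6, h=4) → closed; open now [(3,2) g=5 f=8, (3,3) g=4 f=8, (3,4) g=3 f=8, (4,5) g=3 f=8, (5,5) g=2 f=6, (6,5) g=1 f=6, (7,4) g=1 f=6]

order=[(6,2) → (4,3) → (4,2) → (7,2) → (4,4)]; open=[(3,2) g=5 f=8, (3,3) g=4 f=8, (3,4) g=3 f=8, (4,5) g=3 f=8, (5,5) g=2 f=6, (6,5) g=1 f=6, (7,4) g=1 f=6]; closed=[(4,2), (4,3), (4,4), (5,3), (5,4), (6,2), (6,3), (6,4), (7,2)]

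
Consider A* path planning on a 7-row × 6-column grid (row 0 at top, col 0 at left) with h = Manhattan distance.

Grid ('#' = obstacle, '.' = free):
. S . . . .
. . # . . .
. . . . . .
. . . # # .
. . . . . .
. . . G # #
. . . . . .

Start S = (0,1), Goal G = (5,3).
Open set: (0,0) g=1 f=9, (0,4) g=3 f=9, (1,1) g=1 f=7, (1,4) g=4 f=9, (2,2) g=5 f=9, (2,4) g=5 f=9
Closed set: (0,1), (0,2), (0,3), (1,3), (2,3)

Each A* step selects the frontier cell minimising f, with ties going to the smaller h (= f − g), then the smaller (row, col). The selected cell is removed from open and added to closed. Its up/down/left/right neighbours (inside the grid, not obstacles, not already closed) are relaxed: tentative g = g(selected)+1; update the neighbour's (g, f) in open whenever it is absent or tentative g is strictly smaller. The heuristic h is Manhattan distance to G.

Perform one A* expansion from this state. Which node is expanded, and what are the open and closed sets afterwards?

step 1: expand (1,1) (f=7, h=6) → closed; open now [(0,0) g=1 f=9, (0,4) g=3 f=9, (1,0) g=2 f=9, (1,4) g=4 f=9, (2,1) g=2 f=7, (2,2) g=5 f=9, (2,4) g=5 f=9]

expanded=(1,1); open=[(0,0) g=1 f=9, (0,4) g=3 f=9, (1,0) g=2 f=9, (1,4) g=4 f=9, (2,1) g=2 f=7, (2,2) g=5 f=9, (2,4) g=5 f=9]; closed=[(0,1), (0,2), (0,3), (1,1), (1,3), (2,3)]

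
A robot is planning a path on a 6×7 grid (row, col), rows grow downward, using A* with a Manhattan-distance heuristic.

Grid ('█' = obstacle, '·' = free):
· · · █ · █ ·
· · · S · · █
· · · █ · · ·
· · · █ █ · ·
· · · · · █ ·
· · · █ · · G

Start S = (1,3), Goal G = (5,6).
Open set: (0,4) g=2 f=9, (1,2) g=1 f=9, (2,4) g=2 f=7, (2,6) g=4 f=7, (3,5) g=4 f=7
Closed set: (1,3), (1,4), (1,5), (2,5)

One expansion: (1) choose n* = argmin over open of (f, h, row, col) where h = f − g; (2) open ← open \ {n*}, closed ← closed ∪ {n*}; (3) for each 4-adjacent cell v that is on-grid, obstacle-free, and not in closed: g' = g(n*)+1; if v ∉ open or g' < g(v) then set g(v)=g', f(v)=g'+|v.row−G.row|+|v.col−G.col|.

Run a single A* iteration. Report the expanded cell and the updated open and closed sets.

expanded=(2,6); open=[(0,4) g=2 f=9, (1,2) g=1 f=9, (2,4) g=2 f=7, (3,5) g=4 f=7, (3,6) g=5 f=7]; closed=[(1,3), (1,4), (1,5), (2,5), (2,6)]

step 1: expand (2,6) (f=7, h=3) → closed; open now [(0,4) g=2 f=9, (1,2) g=1 f=9, (2,4) g=2 f=7, (3,5) g=4 f=7, (3,6) g=5 f=7]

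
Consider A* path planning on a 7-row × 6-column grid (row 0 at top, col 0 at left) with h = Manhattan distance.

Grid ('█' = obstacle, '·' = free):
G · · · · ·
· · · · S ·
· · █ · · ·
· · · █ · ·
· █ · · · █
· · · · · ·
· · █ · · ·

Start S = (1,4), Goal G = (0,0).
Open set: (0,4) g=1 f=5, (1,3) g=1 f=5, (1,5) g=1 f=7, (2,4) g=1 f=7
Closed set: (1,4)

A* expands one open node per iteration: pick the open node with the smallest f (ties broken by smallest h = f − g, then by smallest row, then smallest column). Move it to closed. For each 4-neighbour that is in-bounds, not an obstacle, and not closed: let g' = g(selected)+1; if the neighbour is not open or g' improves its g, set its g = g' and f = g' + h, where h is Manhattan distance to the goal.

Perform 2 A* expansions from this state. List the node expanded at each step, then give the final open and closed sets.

order=[(0,4) → (0,3)]; open=[(0,2) g=3 f=5, (0,5) g=2 f=7, (1,3) g=1 f=5, (1,5) g=1 f=7, (2,4) g=1 f=7]; closed=[(0,3), (0,4), (1,4)]

step 1: expand (0,4) (f=5, h=4) → closed; open now [(0,3) g=2 f=5, (0,5) g=2 f=7, (1,3) g=1 f=5, (1,5) g=1 f=7, (2,4) g=1 f=7]
step 2: expand (0,3) (f=5, h=3) → closed; open now [(0,2) g=3 f=5, (0,5) g=2 f=7, (1,3) g=1 f=5, (1,5) g=1 f=7, (2,4) g=1 f=7]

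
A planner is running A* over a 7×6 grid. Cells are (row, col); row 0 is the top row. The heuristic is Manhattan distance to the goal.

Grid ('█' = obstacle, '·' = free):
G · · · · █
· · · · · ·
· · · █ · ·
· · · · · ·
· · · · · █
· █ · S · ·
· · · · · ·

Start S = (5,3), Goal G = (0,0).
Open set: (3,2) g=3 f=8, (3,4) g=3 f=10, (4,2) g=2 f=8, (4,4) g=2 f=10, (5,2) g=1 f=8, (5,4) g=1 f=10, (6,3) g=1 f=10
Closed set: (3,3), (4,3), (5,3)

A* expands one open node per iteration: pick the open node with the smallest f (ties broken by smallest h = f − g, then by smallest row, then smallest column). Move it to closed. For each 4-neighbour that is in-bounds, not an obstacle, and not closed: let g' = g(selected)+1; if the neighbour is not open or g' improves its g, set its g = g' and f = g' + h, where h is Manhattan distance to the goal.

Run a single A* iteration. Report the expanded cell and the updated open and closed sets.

step 1: expand (3,2) (f=8, h=5) → closed; open now [(2,2) g=4 f=8, (3,1) g=4 f=8, (3,4) g=3 f=10, (4,2) g=2 f=8, (4,4) g=2 f=10, (5,2) g=1 f=8, (5,4) g=1 f=10, (6,3) g=1 f=10]

expanded=(3,2); open=[(2,2) g=4 f=8, (3,1) g=4 f=8, (3,4) g=3 f=10, (4,2) g=2 f=8, (4,4) g=2 f=10, (5,2) g=1 f=8, (5,4) g=1 f=10, (6,3) g=1 f=10]; closed=[(3,2), (3,3), (4,3), (5,3)]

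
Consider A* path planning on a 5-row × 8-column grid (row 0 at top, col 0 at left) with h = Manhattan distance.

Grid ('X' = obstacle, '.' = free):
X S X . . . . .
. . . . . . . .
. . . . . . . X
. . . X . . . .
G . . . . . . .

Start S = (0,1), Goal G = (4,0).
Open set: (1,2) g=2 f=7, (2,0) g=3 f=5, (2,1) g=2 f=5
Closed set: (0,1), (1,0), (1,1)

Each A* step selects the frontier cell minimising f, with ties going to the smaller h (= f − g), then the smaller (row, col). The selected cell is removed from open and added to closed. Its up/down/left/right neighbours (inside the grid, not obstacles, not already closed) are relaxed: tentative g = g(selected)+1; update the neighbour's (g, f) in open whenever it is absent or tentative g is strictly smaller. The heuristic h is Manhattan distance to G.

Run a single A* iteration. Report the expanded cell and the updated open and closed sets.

step 1: expand (2,0) (f=5, h=2) → closed; open now [(1,2) g=2 f=7, (2,1) g=2 f=5, (3,0) g=4 f=5]

expanded=(2,0); open=[(1,2) g=2 f=7, (2,1) g=2 f=5, (3,0) g=4 f=5]; closed=[(0,1), (1,0), (1,1), (2,0)]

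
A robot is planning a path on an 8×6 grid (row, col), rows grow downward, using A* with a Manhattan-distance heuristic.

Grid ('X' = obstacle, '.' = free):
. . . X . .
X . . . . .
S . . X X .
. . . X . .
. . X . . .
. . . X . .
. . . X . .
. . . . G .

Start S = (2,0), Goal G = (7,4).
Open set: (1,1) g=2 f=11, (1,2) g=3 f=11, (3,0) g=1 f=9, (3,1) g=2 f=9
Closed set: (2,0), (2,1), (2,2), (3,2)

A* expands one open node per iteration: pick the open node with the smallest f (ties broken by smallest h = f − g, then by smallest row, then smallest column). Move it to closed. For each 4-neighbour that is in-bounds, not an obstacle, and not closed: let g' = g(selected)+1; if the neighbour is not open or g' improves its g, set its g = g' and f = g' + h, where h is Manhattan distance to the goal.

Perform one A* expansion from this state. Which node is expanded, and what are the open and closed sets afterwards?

expanded=(3,1); open=[(1,1) g=2 f=11, (1,2) g=3 f=11, (3,0) g=1 f=9, (4,1) g=3 f=9]; closed=[(2,0), (2,1), (2,2), (3,1), (3,2)]

step 1: expand (3,1) (f=9, h=7) → closed; open now [(1,1) g=2 f=11, (1,2) g=3 f=11, (3,0) g=1 f=9, (4,1) g=3 f=9]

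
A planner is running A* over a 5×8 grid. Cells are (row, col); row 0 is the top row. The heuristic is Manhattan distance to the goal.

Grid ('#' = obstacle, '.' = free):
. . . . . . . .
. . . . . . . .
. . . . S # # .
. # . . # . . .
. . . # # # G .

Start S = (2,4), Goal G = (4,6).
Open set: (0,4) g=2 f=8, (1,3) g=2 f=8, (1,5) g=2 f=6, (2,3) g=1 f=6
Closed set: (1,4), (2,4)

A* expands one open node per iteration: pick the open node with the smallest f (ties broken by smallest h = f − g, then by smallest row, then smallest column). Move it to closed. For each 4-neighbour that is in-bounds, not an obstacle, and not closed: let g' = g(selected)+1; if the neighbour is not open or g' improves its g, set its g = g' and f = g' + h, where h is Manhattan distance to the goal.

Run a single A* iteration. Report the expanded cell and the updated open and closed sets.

step 1: expand (1,5) (f=6, h=4) → closed; open now [(0,4) g=2 f=8, (0,5) g=3 f=8, (1,3) g=2 f=8, (1,6) g=3 f=6, (2,3) g=1 f=6]

expanded=(1,5); open=[(0,4) g=2 f=8, (0,5) g=3 f=8, (1,3) g=2 f=8, (1,6) g=3 f=6, (2,3) g=1 f=6]; closed=[(1,4), (1,5), (2,4)]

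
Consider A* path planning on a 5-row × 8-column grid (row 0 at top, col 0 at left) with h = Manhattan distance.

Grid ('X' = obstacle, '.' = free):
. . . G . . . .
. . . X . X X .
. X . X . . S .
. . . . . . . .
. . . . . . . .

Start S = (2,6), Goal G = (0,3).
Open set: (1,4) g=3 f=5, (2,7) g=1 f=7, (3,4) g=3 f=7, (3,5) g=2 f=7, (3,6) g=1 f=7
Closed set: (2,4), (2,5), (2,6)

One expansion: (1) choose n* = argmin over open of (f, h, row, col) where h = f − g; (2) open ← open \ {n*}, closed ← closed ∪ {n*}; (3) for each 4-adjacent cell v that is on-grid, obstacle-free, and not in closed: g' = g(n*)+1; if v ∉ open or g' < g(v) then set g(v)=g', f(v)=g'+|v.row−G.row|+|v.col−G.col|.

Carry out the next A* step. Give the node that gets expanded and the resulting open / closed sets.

expanded=(1,4); open=[(0,4) g=4 f=5, (2,7) g=1 f=7, (3,4) g=3 f=7, (3,5) g=2 f=7, (3,6) g=1 f=7]; closed=[(1,4), (2,4), (2,5), (2,6)]

step 1: expand (1,4) (f=5, h=2) → closed; open now [(0,4) g=4 f=5, (2,7) g=1 f=7, (3,4) g=3 f=7, (3,5) g=2 f=7, (3,6) g=1 f=7]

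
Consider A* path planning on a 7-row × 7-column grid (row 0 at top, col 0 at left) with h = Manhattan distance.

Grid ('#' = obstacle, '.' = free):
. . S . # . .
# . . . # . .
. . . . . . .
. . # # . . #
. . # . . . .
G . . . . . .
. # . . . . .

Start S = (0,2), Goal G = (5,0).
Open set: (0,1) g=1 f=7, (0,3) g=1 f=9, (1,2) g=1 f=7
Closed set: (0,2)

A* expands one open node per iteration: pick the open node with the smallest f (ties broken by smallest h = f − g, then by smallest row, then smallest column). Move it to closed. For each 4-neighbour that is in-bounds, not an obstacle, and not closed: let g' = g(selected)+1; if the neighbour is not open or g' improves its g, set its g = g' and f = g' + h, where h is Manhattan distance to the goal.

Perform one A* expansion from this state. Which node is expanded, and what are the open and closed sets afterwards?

expanded=(0,1); open=[(0,0) g=2 f=7, (0,3) g=1 f=9, (1,1) g=2 f=7, (1,2) g=1 f=7]; closed=[(0,1), (0,2)]

step 1: expand (0,1) (f=7, h=6) → closed; open now [(0,0) g=2 f=7, (0,3) g=1 f=9, (1,1) g=2 f=7, (1,2) g=1 f=7]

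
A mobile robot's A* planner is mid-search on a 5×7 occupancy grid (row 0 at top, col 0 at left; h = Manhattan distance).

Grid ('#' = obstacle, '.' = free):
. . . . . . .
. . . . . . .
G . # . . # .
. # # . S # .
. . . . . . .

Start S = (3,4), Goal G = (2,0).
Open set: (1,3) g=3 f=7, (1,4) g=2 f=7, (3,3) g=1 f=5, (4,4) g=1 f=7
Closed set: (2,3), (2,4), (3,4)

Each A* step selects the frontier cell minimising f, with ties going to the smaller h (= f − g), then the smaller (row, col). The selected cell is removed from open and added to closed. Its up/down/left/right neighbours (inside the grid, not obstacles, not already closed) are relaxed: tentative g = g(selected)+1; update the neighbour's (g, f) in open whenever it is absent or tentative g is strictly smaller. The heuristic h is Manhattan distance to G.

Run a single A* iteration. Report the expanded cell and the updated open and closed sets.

step 1: expand (3,3) (f=5, h=4) → closed; open now [(1,3) g=3 f=7, (1,4) g=2 f=7, (4,3) g=2 f=7, (4,4) g=1 f=7]

expanded=(3,3); open=[(1,3) g=3 f=7, (1,4) g=2 f=7, (4,3) g=2 f=7, (4,4) g=1 f=7]; closed=[(2,3), (2,4), (3,3), (3,4)]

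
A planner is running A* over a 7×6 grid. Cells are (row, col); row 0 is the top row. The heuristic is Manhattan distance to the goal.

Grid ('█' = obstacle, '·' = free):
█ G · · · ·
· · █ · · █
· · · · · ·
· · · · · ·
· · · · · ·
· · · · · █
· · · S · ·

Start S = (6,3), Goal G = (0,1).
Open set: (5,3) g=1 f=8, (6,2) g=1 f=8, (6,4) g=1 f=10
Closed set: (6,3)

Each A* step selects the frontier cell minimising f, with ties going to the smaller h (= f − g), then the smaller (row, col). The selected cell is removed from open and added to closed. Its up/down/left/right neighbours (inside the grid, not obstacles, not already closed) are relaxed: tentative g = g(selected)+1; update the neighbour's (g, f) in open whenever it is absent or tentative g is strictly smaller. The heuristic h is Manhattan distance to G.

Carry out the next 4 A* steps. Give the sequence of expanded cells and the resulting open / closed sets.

step 1: expand (5,3) (f=8, h=7) → closed; open now [(4,3) g=2 f=8, (5,2) g=2 f=8, (5,4) g=2 f=10, (6,2) g=1 f=8, (6,4) g=1 f=10]
step 2: expand (4,3) (f=8, h=6) → closed; open now [(3,3) g=3 f=8, (4,2) g=3 f=8, (4,4) g=3 f=10, (5,2) g=2 f=8, (5,4) g=2 f=10, (6,2) g=1 f=8, (6,4) g=1 f=10]
step 3: expand (3,3) (f=8, h=5) → closed; open now [(2,3) g=4 f=8, (3,2) g=4 f=8, (3,4) g=4 f=10, (4,2) g=3 f=8, (4,4) g=3 f=10, (5,2) g=2 f=8, (5,4) g=2 f=10, (6,2) g=1 f=8, (6,4) g=1 f=10]
step 4: expand (2,3) (f=8, h=4) → closed; open now [(1,3) g=5 f=8, (2,2) g=5 f=8, (2,4) g=5 f=10, (3,2) g=4 f=8, (3,4) g=4 f=10, (4,2) g=3 f=8, (4,4) g=3 f=10, (5,2) g=2 f=8, (5,4) g=2 f=10, (6,2) g=1 f=8, (6,4) g=1 f=10]

order=[(5,3) → (4,3) → (3,3) → (2,3)]; open=[(1,3) g=5 f=8, (2,2) g=5 f=8, (2,4) g=5 f=10, (3,2) g=4 f=8, (3,4) g=4 f=10, (4,2) g=3 f=8, (4,4) g=3 f=10, (5,2) g=2 f=8, (5,4) g=2 f=10, (6,2) g=1 f=8, (6,4) g=1 f=10]; closed=[(2,3), (3,3), (4,3), (5,3), (6,3)]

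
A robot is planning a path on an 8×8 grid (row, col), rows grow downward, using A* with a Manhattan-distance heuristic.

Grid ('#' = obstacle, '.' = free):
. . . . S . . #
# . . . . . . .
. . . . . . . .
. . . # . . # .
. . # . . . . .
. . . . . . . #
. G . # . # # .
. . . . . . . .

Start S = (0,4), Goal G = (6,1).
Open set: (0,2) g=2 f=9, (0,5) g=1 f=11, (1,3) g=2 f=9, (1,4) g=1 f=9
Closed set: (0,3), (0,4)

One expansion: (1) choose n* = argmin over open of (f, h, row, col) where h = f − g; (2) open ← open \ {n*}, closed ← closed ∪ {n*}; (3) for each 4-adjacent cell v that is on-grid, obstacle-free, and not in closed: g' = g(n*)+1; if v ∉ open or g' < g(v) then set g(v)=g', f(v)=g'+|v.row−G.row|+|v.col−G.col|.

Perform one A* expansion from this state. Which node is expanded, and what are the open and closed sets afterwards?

step 1: expand (0,2) (f=9, h=7) → closed; open now [(0,1) g=3 f=9, (0,5) g=1 f=11, (1,2) g=3 f=9, (1,3) g=2 f=9, (1,4) g=1 f=9]

expanded=(0,2); open=[(0,1) g=3 f=9, (0,5) g=1 f=11, (1,2) g=3 f=9, (1,3) g=2 f=9, (1,4) g=1 f=9]; closed=[(0,2), (0,3), (0,4)]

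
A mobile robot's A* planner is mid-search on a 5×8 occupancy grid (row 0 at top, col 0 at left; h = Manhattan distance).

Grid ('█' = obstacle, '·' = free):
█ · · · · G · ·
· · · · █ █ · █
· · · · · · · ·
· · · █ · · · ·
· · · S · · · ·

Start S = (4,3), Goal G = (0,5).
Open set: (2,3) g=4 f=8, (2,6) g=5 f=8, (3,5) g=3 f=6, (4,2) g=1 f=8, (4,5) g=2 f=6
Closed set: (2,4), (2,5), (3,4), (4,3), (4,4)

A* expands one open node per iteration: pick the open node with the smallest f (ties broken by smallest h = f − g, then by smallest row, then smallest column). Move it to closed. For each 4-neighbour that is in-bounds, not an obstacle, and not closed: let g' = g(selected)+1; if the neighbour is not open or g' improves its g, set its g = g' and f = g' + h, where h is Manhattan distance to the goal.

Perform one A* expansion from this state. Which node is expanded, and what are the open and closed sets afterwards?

expanded=(3,5); open=[(2,3) g=4 f=8, (2,6) g=5 f=8, (3,6) g=4 f=8, (4,2) g=1 f=8, (4,5) g=2 f=6]; closed=[(2,4), (2,5), (3,4), (3,5), (4,3), (4,4)]

step 1: expand (3,5) (f=6, h=3) → closed; open now [(2,3) g=4 f=8, (2,6) g=5 f=8, (3,6) g=4 f=8, (4,2) g=1 f=8, (4,5) g=2 f=6]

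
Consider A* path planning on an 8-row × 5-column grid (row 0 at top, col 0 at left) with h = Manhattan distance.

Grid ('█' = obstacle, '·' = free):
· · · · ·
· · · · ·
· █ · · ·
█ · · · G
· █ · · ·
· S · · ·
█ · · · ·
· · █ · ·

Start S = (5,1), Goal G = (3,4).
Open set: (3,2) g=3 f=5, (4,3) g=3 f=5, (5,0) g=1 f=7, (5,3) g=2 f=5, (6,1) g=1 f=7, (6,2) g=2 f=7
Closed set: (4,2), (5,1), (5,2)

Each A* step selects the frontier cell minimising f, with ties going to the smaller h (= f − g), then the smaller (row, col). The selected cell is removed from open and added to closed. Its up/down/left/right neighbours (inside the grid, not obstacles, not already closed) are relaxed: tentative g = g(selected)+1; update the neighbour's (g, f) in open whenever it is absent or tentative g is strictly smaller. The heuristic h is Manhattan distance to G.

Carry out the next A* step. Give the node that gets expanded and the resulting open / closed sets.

step 1: expand (3,2) (f=5, h=2) → closed; open now [(2,2) g=4 f=7, (3,1) g=4 f=7, (3,3) g=4 f=5, (4,3) g=3 f=5, (5,0) g=1 f=7, (5,3) g=2 f=5, (6,1) g=1 f=7, (6,2) g=2 f=7]

expanded=(3,2); open=[(2,2) g=4 f=7, (3,1) g=4 f=7, (3,3) g=4 f=5, (4,3) g=3 f=5, (5,0) g=1 f=7, (5,3) g=2 f=5, (6,1) g=1 f=7, (6,2) g=2 f=7]; closed=[(3,2), (4,2), (5,1), (5,2)]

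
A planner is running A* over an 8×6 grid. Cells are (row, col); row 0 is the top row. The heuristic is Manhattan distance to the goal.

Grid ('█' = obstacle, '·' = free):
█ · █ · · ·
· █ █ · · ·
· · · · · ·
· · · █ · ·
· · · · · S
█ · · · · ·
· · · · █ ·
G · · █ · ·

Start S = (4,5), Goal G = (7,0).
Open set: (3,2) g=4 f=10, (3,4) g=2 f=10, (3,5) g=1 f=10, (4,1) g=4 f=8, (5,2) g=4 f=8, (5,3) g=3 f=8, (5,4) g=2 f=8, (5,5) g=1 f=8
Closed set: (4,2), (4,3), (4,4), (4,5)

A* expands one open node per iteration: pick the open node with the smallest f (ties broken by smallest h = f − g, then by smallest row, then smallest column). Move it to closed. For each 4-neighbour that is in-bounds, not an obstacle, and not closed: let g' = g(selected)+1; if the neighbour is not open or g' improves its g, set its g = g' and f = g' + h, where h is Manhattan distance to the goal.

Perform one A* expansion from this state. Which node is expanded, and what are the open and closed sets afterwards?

step 1: expand (4,1) (f=8, h=4) → closed; open now [(3,1) g=5 f=10, (3,2) g=4 f=10, (3,4) g=2 f=10, (3,5) g=1 f=10, (4,0) g=5 f=8, (5,1) g=5 f=8, (5,2) g=4 f=8, (5,3) g=3 f=8, (5,4) g=2 f=8, (5,5) g=1 f=8]

expanded=(4,1); open=[(3,1) g=5 f=10, (3,2) g=4 f=10, (3,4) g=2 f=10, (3,5) g=1 f=10, (4,0) g=5 f=8, (5,1) g=5 f=8, (5,2) g=4 f=8, (5,3) g=3 f=8, (5,4) g=2 f=8, (5,5) g=1 f=8]; closed=[(4,1), (4,2), (4,3), (4,4), (4,5)]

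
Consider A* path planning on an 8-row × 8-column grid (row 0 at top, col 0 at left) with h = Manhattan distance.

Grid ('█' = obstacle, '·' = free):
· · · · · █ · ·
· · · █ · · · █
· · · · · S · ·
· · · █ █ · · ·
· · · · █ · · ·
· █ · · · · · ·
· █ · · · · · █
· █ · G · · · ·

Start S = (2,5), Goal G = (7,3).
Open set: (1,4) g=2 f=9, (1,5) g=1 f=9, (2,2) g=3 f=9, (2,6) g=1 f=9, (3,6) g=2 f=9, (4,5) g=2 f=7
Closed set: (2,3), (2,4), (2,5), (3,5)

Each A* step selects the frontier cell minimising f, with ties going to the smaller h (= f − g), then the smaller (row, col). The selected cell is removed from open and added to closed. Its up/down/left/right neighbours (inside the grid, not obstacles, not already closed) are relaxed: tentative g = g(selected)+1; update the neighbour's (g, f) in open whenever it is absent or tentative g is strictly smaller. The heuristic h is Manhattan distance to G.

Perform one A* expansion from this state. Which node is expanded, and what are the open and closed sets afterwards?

expanded=(4,5); open=[(1,4) g=2 f=9, (1,5) g=1 f=9, (2,2) g=3 f=9, (2,6) g=1 f=9, (3,6) g=2 f=9, (4,6) g=3 f=9, (5,5) g=3 f=7]; closed=[(2,3), (2,4), (2,5), (3,5), (4,5)]

step 1: expand (4,5) (f=7, h=5) → closed; open now [(1,4) g=2 f=9, (1,5) g=1 f=9, (2,2) g=3 f=9, (2,6) g=1 f=9, (3,6) g=2 f=9, (4,6) g=3 f=9, (5,5) g=3 f=7]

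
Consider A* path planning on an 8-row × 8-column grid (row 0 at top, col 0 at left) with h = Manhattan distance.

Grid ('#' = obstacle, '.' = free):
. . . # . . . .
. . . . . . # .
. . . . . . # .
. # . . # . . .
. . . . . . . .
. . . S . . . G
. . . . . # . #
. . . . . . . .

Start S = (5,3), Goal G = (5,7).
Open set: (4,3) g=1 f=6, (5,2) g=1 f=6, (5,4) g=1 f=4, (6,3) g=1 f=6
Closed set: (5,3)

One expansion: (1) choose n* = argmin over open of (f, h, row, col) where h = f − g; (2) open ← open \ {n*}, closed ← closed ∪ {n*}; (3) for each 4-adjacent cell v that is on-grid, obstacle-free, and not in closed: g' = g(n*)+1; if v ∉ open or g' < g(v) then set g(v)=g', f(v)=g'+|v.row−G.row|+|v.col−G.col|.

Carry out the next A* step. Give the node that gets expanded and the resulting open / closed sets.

step 1: expand (5,4) (f=4, h=3) → closed; open now [(4,3) g=1 f=6, (4,4) g=2 f=6, (5,2) g=1 f=6, (5,5) g=2 f=4, (6,3) g=1 f=6, (6,4) g=2 f=6]

expanded=(5,4); open=[(4,3) g=1 f=6, (4,4) g=2 f=6, (5,2) g=1 f=6, (5,5) g=2 f=4, (6,3) g=1 f=6, (6,4) g=2 f=6]; closed=[(5,3), (5,4)]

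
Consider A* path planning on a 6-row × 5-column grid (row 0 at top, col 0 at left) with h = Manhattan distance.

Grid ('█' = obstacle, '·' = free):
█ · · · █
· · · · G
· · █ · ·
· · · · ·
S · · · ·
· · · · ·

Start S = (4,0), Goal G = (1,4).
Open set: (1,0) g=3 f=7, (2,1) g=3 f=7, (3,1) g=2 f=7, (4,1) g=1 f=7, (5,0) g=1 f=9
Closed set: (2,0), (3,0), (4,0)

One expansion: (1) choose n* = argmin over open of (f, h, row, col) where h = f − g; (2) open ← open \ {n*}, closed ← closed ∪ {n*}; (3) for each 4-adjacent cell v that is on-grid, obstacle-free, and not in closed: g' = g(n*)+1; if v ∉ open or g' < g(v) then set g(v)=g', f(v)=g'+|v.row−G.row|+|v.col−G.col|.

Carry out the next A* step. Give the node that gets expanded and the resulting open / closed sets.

step 1: expand (1,0) (f=7, h=4) → closed; open now [(1,1) g=4 f=7, (2,1) g=3 f=7, (3,1) g=2 f=7, (4,1) g=1 f=7, (5,0) g=1 f=9]

expanded=(1,0); open=[(1,1) g=4 f=7, (2,1) g=3 f=7, (3,1) g=2 f=7, (4,1) g=1 f=7, (5,0) g=1 f=9]; closed=[(1,0), (2,0), (3,0), (4,0)]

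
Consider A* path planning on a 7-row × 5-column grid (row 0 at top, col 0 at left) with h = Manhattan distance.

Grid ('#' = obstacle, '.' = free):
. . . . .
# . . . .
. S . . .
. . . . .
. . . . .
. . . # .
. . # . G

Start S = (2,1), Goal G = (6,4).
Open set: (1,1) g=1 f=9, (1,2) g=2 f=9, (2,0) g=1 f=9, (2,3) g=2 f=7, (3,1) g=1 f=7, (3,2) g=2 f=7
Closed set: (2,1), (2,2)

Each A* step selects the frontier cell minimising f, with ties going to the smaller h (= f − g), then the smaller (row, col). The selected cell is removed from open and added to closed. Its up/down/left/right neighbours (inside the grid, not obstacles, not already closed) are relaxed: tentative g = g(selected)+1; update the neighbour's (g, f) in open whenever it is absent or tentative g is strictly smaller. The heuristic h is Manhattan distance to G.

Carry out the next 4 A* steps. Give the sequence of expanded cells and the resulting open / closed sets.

step 1: expand (2,3) (f=7, h=5) → closed; open now [(1,1) g=1 f=9, (1,2) g=2 f=9, (1,3) g=3 f=9, (2,0) g=1 f=9, (2,4) g=3 f=7, (3,1) g=1 f=7, (3,2) g=2 f=7, (3,3) g=3 f=7]
step 2: expand (2,4) (f=7, h=4) → closed; open now [(1,1) g=1 f=9, (1,2) g=2 f=9, (1,3) g=3 f=9, (1,4) g=4 f=9, (2,0) g=1 f=9, (3,1) g=1 f=7, (3,2) g=2 f=7, (3,3) g=3 f=7, (3,4) g=4 f=7]
step 3: expand (3,4) (f=7, h=3) → closed; open now [(1,1) g=1 f=9, (1,2) g=2 f=9, (1,3) g=3 f=9, (1,4) g=4 f=9, (2,0) g=1 f=9, (3,1) g=1 f=7, (3,2) g=2 f=7, (3,3) g=3 f=7, (4,4) g=5 f=7]
step 4: expand (4,4) (f=7, h=2) → closed; open now [(1,1) g=1 f=9, (1,2) g=2 f=9, (1,3) g=3 f=9, (1,4) g=4 f=9, (2,0) g=1 f=9, (3,1) g=1 f=7, (3,2) g=2 f=7, (3,3) g=3 f=7, (4,3) g=6 f=9, (5,4) g=6 f=7]

order=[(2,3) → (2,4) → (3,4) → (4,4)]; open=[(1,1) g=1 f=9, (1,2) g=2 f=9, (1,3) g=3 f=9, (1,4) g=4 f=9, (2,0) g=1 f=9, (3,1) g=1 f=7, (3,2) g=2 f=7, (3,3) g=3 f=7, (4,3) g=6 f=9, (5,4) g=6 f=7]; closed=[(2,1), (2,2), (2,3), (2,4), (3,4), (4,4)]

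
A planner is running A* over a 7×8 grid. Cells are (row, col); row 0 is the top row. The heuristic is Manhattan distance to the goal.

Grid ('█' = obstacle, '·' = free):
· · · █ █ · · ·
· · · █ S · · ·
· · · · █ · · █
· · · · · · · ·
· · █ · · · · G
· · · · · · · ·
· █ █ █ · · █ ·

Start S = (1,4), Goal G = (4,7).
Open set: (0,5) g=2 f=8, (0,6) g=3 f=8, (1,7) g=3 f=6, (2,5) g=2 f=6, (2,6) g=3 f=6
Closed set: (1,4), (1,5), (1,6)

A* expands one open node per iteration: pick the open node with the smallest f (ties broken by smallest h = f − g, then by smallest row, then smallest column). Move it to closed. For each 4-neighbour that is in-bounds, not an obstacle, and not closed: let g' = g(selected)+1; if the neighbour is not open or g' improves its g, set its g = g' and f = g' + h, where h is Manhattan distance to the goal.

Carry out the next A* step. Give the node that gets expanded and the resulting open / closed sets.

step 1: expand (1,7) (f=6, h=3) → closed; open now [(0,5) g=2 f=8, (0,6) g=3 f=8, (0,7) g=4 f=8, (2,5) g=2 f=6, (2,6) g=3 f=6]

expanded=(1,7); open=[(0,5) g=2 f=8, (0,6) g=3 f=8, (0,7) g=4 f=8, (2,5) g=2 f=6, (2,6) g=3 f=6]; closed=[(1,4), (1,5), (1,6), (1,7)]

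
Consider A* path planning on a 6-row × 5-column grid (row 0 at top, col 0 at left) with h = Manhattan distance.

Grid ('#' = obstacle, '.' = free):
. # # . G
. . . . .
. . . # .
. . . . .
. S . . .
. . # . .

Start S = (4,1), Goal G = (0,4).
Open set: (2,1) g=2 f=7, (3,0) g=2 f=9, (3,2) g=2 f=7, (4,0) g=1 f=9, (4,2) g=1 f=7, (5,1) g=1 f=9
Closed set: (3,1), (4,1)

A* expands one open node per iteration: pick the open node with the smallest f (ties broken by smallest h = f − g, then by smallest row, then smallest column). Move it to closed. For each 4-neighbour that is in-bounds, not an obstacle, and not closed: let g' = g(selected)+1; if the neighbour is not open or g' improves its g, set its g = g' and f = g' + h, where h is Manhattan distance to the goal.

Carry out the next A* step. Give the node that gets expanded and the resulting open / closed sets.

step 1: expand (2,1) (f=7, h=5) → closed; open now [(1,1) g=3 f=7, (2,0) g=3 f=9, (2,2) g=3 f=7, (3,0) g=2 f=9, (3,2) g=2 f=7, (4,0) g=1 f=9, (4,2) g=1 f=7, (5,1) g=1 f=9]

expanded=(2,1); open=[(1,1) g=3 f=7, (2,0) g=3 f=9, (2,2) g=3 f=7, (3,0) g=2 f=9, (3,2) g=2 f=7, (4,0) g=1 f=9, (4,2) g=1 f=7, (5,1) g=1 f=9]; closed=[(2,1), (3,1), (4,1)]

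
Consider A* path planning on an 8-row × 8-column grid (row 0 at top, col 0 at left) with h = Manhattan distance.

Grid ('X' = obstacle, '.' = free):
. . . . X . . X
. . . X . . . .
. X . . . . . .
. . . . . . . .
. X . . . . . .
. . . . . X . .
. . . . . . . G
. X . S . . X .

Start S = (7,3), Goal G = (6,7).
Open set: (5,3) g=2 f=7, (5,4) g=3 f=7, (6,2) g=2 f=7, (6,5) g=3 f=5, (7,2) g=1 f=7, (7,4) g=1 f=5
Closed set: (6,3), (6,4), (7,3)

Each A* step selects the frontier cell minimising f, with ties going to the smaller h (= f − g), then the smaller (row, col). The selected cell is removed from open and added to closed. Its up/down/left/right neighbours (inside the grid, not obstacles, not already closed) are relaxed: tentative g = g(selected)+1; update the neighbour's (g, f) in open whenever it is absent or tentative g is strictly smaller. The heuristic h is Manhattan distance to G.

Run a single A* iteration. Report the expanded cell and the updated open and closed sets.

step 1: expand (6,5) (f=5, h=2) → closed; open now [(5,3) g=2 f=7, (5,4) g=3 f=7, (6,2) g=2 f=7, (6,6) g=4 f=5, (7,2) g=1 f=7, (7,4) g=1 f=5, (7,5) g=4 f=7]

expanded=(6,5); open=[(5,3) g=2 f=7, (5,4) g=3 f=7, (6,2) g=2 f=7, (6,6) g=4 f=5, (7,2) g=1 f=7, (7,4) g=1 f=5, (7,5) g=4 f=7]; closed=[(6,3), (6,4), (6,5), (7,3)]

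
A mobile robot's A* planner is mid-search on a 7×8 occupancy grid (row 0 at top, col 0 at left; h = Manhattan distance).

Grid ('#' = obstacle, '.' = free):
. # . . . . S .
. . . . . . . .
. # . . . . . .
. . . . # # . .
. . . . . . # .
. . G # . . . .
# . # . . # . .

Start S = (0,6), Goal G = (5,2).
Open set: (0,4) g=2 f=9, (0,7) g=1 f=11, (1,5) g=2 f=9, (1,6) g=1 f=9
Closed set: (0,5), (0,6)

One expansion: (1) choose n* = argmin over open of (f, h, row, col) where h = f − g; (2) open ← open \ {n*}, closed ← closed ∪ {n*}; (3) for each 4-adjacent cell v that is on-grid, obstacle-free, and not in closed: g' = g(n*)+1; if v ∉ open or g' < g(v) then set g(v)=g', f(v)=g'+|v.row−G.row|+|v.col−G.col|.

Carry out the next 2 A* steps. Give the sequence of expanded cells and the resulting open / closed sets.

order=[(0,4) → (0,3)]; open=[(0,2) g=4 f=9, (0,7) g=1 f=11, (1,3) g=4 f=9, (1,4) g=3 f=9, (1,5) g=2 f=9, (1,6) g=1 f=9]; closed=[(0,3), (0,4), (0,5), (0,6)]

step 1: expand (0,4) (f=9, h=7) → closed; open now [(0,3) g=3 f=9, (0,7) g=1 f=11, (1,4) g=3 f=9, (1,5) g=2 f=9, (1,6) g=1 f=9]
step 2: expand (0,3) (f=9, h=6) → closed; open now [(0,2) g=4 f=9, (0,7) g=1 f=11, (1,3) g=4 f=9, (1,4) g=3 f=9, (1,5) g=2 f=9, (1,6) g=1 f=9]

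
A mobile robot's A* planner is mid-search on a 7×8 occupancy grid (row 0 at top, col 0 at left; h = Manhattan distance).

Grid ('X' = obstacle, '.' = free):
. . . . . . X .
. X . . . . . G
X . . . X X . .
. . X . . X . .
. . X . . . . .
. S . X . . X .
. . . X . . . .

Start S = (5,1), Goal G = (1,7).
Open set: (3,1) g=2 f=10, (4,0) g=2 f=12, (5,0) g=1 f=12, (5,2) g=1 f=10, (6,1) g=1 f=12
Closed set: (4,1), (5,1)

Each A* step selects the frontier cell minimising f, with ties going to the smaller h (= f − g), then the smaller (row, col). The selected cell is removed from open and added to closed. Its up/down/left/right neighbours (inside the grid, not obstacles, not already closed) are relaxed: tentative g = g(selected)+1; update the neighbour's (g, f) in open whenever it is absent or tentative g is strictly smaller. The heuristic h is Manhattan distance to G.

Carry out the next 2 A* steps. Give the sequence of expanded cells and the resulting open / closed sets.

step 1: expand (3,1) (f=10, h=8) → closed; open now [(2,1) g=3 f=10, (3,0) g=3 f=12, (4,0) g=2 f=12, (5,0) g=1 f=12, (5,2) g=1 f=10, (6,1) g=1 f=12]
step 2: expand (2,1) (f=10, h=7) → closed; open now [(2,2) g=4 f=10, (3,0) g=3 f=12, (4,0) g=2 f=12, (5,0) g=1 f=12, (5,2) g=1 f=10, (6,1) g=1 f=12]

order=[(3,1) → (2,1)]; open=[(2,2) g=4 f=10, (3,0) g=3 f=12, (4,0) g=2 f=12, (5,0) g=1 f=12, (5,2) g=1 f=10, (6,1) g=1 f=12]; closed=[(2,1), (3,1), (4,1), (5,1)]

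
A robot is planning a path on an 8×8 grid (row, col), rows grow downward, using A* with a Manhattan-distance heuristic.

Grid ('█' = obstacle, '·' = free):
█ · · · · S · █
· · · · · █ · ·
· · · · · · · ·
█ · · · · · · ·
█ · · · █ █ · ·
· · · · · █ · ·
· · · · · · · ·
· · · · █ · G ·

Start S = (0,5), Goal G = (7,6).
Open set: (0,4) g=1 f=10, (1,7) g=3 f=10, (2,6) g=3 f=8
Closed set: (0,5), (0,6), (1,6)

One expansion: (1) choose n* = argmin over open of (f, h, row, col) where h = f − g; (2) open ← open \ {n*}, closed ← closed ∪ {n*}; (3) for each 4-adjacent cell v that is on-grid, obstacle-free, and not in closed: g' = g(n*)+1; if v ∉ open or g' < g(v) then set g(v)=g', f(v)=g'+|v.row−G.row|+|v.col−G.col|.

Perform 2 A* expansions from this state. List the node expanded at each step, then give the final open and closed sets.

order=[(2,6) → (3,6)]; open=[(0,4) g=1 f=10, (1,7) g=3 f=10, (2,5) g=4 f=10, (2,7) g=4 f=10, (3,5) g=5 f=10, (3,7) g=5 f=10, (4,6) g=5 f=8]; closed=[(0,5), (0,6), (1,6), (2,6), (3,6)]

step 1: expand (2,6) (f=8, h=5) → closed; open now [(0,4) g=1 f=10, (1,7) g=3 f=10, (2,5) g=4 f=10, (2,7) g=4 f=10, (3,6) g=4 f=8]
step 2: expand (3,6) (f=8, h=4) → closed; open now [(0,4) g=1 f=10, (1,7) g=3 f=10, (2,5) g=4 f=10, (2,7) g=4 f=10, (3,5) g=5 f=10, (3,7) g=5 f=10, (4,6) g=5 f=8]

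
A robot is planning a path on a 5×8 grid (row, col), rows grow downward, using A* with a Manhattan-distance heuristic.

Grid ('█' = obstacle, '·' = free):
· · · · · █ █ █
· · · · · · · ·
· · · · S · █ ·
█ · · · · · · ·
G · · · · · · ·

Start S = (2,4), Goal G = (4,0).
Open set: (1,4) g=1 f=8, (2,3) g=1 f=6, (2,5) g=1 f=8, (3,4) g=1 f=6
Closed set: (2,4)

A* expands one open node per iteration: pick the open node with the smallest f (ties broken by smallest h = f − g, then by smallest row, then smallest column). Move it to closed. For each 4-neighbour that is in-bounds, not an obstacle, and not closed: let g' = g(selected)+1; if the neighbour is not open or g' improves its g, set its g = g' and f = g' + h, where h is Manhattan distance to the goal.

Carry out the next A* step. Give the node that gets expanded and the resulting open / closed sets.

expanded=(2,3); open=[(1,3) g=2 f=8, (1,4) g=1 f=8, (2,2) g=2 f=6, (2,5) g=1 f=8, (3,3) g=2 f=6, (3,4) g=1 f=6]; closed=[(2,3), (2,4)]

step 1: expand (2,3) (f=6, h=5) → closed; open now [(1,3) g=2 f=8, (1,4) g=1 f=8, (2,2) g=2 f=6, (2,5) g=1 f=8, (3,3) g=2 f=6, (3,4) g=1 f=6]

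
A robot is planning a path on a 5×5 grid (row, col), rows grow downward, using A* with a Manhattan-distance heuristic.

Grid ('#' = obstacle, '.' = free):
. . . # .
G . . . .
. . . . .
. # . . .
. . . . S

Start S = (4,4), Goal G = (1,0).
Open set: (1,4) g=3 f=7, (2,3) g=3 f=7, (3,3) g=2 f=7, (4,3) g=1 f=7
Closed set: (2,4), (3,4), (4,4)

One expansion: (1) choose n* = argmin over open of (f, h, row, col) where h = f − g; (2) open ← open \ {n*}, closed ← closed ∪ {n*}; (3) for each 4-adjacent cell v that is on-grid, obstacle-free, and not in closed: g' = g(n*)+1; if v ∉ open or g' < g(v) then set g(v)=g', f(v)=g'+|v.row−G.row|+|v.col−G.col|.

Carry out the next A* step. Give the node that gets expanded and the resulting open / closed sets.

expanded=(1,4); open=[(0,4) g=4 f=9, (1,3) g=4 f=7, (2,3) g=3 f=7, (3,3) g=2 f=7, (4,3) g=1 f=7]; closed=[(1,4), (2,4), (3,4), (4,4)]

step 1: expand (1,4) (f=7, h=4) → closed; open now [(0,4) g=4 f=9, (1,3) g=4 f=7, (2,3) g=3 f=7, (3,3) g=2 f=7, (4,3) g=1 f=7]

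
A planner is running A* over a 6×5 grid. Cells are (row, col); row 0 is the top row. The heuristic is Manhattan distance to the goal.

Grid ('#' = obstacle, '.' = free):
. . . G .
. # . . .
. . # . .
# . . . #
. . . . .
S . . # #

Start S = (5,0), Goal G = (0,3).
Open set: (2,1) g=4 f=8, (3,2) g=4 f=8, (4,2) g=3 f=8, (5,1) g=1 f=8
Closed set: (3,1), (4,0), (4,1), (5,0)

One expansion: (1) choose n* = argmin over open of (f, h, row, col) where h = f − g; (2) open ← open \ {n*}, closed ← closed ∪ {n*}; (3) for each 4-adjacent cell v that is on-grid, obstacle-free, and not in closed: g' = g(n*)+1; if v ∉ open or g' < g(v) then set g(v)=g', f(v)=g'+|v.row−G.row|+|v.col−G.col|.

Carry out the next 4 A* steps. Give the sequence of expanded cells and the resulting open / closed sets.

order=[(2,1) → (3,2) → (3,3) → (2,3)]; open=[(1,3) g=7 f=8, (2,0) g=5 f=10, (2,4) g=7 f=10, (4,2) g=3 f=8, (4,3) g=6 f=10, (5,1) g=1 f=8]; closed=[(2,1), (2,3), (3,1), (3,2), (3,3), (4,0), (4,1), (5,0)]

step 1: expand (2,1) (f=8, h=4) → closed; open now [(2,0) g=5 f=10, (3,2) g=4 f=8, (4,2) g=3 f=8, (5,1) g=1 f=8]
step 2: expand (3,2) (f=8, h=4) → closed; open now [(2,0) g=5 f=10, (3,3) g=5 f=8, (4,2) g=3 f=8, (5,1) g=1 f=8]
step 3: expand (3,3) (f=8, h=3) → closed; open now [(2,0) g=5 f=10, (2,3) g=6 f=8, (4,2) g=3 f=8, (4,3) g=6 f=10, (5,1) g=1 f=8]
step 4: expand (2,3) (f=8, h=2) → closed; open now [(1,3) g=7 f=8, (2,0) g=5 f=10, (2,4) g=7 f=10, (4,2) g=3 f=8, (4,3) g=6 f=10, (5,1) g=1 f=8]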